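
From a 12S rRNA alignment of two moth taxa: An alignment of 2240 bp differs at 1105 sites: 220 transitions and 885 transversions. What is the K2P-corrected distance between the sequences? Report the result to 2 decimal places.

0.84

P = 220/2240 ≈ 0.098214 and Q = 885/2240 ≈ 0.395089.
Under the Kimura two-parameter model, d = −½ ln(1 − 2P − Q) − ¼ ln(1 − 2Q).
1 − 2P − Q = 0.408483, giving −½ ln(0.408483) = 0.447652.
1 − 2Q = 0.209822, giving −¼ ln(0.209822) = 0.390374.
d = 0.447652 + 0.390374 = 0.838026.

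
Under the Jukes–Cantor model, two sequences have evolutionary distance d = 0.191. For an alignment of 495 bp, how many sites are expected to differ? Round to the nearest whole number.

83

Invert JC69: p = (3/4)(1 − e^(−4d/3)) = 0.75 × (1 − e^(-0.254667)) = 0.75 × (1 − 0.775175) = 0.168619.
Expected differing sites = pL ≈ 0.168619 × 495 = 83.466405 ≈ 83.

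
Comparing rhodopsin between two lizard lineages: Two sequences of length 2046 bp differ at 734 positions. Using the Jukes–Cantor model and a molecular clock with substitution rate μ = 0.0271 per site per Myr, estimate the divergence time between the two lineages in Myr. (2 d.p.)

p = 734/2046 ≈ 0.358749.
d = −(3/4) ln(1 − 4p/3) = −0.75 ln(1 − 0.478332) = −0.75 ln(0.521668)
  = −0.75 × (-0.650724) = 0.488043 substitutions/site.
Under a molecular clock d = 2μt, so t = d/(2μ) = 0.488043 / (2 × 0.0271) = 9.00 Myr.

9.00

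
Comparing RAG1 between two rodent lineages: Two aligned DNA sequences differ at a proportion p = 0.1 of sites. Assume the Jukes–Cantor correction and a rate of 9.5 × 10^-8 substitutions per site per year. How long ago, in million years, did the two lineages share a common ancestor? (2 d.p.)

0.56

d = −(3/4) ln(1 − 4p/3) = −0.75 ln(1 − 0.133333) = −0.75 ln(0.866667)
  = −0.75 × (-0.143100) = 0.107325 substitutions/site.
Under a molecular clock d = 2μt, so t = d/(2μ) = 0.107325 / (2 × 9.5 × 10^-8) = 0.56 million years.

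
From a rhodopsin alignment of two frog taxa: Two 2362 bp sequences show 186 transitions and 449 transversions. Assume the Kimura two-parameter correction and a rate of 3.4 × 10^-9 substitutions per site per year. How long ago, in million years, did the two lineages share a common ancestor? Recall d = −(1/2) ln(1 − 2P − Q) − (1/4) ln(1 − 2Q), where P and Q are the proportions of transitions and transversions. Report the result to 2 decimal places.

48.99

P = 186/2362 ≈ 0.078747 and Q = 449/2362 ≈ 0.190093.
Under the Kimura two-parameter model, d = −½ ln(1 − 2P − Q) − ¼ ln(1 − 2Q).
1 − 2P − Q = 0.652413, giving −½ ln(0.652413) = 0.213539.
1 − 2Q = 0.619814, giving −¼ ln(0.619814) = 0.119584.
d = 0.213539 + 0.119584 = 0.333123.
Under a molecular clock d = 2μt, so t = d/(2μ) = 0.333123 / (2 × 3.4 × 10^-9) = 48.99 million years.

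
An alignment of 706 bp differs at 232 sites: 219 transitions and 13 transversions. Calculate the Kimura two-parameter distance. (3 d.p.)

0.519

P = 219/706 ≈ 0.310198 and Q = 13/706 ≈ 0.018414.
Under the Kimura two-parameter model, d = −½ ln(1 − 2P − Q) − ¼ ln(1 − 2Q).
1 − 2P − Q = 0.36119, giving −½ ln(0.36119) = 0.509176.
1 − 2Q = 0.963172, giving −¼ ln(0.963172) = 0.009381.
d = 0.509176 + 0.009381 = 0.518557.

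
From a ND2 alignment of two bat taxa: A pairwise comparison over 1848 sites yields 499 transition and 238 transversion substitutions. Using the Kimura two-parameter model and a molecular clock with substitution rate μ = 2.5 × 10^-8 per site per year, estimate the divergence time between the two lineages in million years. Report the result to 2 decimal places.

P = 499/1848 ≈ 0.270022 and Q = 238/1848 ≈ 0.128788.
Under the Kimura two-parameter model, d = −½ ln(1 − 2P − Q) − ¼ ln(1 − 2Q).
1 − 2P − Q = 0.331168, giving −½ ln(0.331168) = 0.552565.
1 − 2Q = 0.742424, giving −¼ ln(0.742424) = 0.074459.
d = 0.552565 + 0.074459 = 0.627024.
Under a molecular clock d = 2μt, so t = d/(2μ) = 0.627024 / (2 × 2.5 × 10^-8) = 12.54 million years.

12.54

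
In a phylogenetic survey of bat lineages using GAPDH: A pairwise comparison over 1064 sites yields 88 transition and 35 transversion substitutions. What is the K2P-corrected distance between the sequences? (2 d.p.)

P = 88/1064 ≈ 0.082707 and Q = 35/1064 ≈ 0.032895.
Under the Kimura two-parameter model, d = −½ ln(1 − 2P − Q) − ¼ ln(1 − 2Q).
1 − 2P − Q = 0.801691, giving −½ ln(0.801691) = 0.110516.
1 − 2Q = 0.93421, giving −¼ ln(0.93421) = 0.017014.
d = 0.110516 + 0.017014 = 0.127530.

0.13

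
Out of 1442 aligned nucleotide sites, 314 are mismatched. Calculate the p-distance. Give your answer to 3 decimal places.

p = 314/1442 = 0.217753… ≈ 0.218 (to 3 d.p.).

0.218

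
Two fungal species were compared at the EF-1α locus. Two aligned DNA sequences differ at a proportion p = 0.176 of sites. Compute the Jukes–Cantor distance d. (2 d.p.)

0.20

d = −(3/4) ln(1 − 4p/3) = −0.75 ln(1 − 0.234667) = −0.75 ln(0.765333)
  = −0.75 × (-0.267444) = 0.200583 substitutions/site.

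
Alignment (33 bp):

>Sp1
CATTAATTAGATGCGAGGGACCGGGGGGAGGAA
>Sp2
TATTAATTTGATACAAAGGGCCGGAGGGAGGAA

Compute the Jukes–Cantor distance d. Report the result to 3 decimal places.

0.249

The sequences differ at 7 of 33 sites (1, 9, 13, 15, 17, 20, 25), so p = 7/33 ≈ 0.212121.
d = −(3/4) ln(1 − 4p/3) = −0.75 ln(1 − 0.282828) = −0.75 ln(0.717172)
  = −0.75 × (-0.332440) = 0.249330 substitutions/site.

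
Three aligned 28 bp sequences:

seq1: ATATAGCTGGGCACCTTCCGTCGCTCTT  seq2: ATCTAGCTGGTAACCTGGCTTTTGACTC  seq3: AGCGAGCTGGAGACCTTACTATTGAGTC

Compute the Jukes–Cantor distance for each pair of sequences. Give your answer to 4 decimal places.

seq1–seq2: 11/28 sites differ → p ≈ 0.392857, d = −0.75 ln(1 − 0.523809) = 0.556452 ≈ 0.5565.
seq1–seq3: 14/28 sites differ → p = 0.5, d = −0.75 ln(1 − 0.666667) = 0.823960 ≈ 0.8240.
seq2–seq3: 8/28 sites differ → p ≈ 0.285714, d = −0.75 ln(1 − 0.380952) = 0.359679 ≈ 0.3597.

d(seq1,seq2) = 0.5565, d(seq1,seq3) = 0.8240, d(seq2,seq3) = 0.3597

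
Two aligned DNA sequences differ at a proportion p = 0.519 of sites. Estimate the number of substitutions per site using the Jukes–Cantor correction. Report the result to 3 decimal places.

d = −(3/4) ln(1 − 4p/3) = −0.75 ln(1 − 0.692) = −0.75 ln(0.308)
  = −0.75 × (-1.177655) = 0.883241 substitutions/site.

0.883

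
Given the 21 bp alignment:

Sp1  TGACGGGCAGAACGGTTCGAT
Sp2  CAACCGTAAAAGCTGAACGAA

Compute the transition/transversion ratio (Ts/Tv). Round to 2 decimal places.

Transitions are A↔G and C↔T; transversions are all other mismatches.
Transitions: 4. Transversions: 7.
R = 4/7 = 0.571428… ≈ 0.57 (to 2 d.p.).

0.57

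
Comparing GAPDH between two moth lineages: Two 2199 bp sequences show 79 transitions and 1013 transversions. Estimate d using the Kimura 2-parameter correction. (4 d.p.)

1.0158

P = 79/2199 ≈ 0.035925 and Q = 1013/2199 ≈ 0.460664.
Under the Kimura two-parameter model, d = −½ ln(1 − 2P − Q) − ¼ ln(1 − 2Q).
1 − 2P − Q = 0.467486, giving −½ ln(0.467486) = 0.380193.
1 − 2Q = 0.078672, giving −¼ ln(0.078672) = 0.635617.
d = 0.380193 + 0.635617 = 1.015810.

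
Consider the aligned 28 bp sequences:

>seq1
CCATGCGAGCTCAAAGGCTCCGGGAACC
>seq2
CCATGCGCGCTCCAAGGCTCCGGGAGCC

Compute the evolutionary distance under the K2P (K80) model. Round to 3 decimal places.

Of 28 sites, 1 differences are transitions and 2 are transversions, so P = 1/28 ≈ 0.035714 and Q = 2/28 ≈ 0.071429.
Under the Kimura two-parameter model, d = −½ ln(1 − 2P − Q) − ¼ ln(1 − 2Q).
1 − 2P − Q = 0.857143, giving −½ ln(0.857143) = 0.077075.
1 − 2Q = 0.857142, giving −¼ ln(0.857142) = 0.038538.
d = 0.077075 + 0.038538 = 0.115613.

0.116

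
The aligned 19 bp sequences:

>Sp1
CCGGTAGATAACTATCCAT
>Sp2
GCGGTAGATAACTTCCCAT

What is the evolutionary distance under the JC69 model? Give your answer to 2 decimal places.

0.18

The sequences differ at 3 of 19 sites (1, 14, 15), so p = 3/19 ≈ 0.157895.
d = −(3/4) ln(1 − 4p/3) = −0.75 ln(1 − 0.210527) = −0.75 ln(0.789473)
  = −0.75 × (-0.236390) = 0.177293 substitutions/site.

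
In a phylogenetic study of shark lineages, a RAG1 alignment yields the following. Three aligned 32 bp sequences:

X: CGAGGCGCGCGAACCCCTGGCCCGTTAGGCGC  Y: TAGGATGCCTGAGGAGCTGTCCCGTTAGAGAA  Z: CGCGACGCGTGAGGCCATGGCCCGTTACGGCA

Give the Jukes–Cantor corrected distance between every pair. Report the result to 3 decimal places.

d(X,Y) = 0.824, d(X,Z) = 0.404, d(Y,Z) = 0.520

X–Y: 16/32 sites differ → p = 0.5, d = −0.75 ln(1 − 0.666667) = 0.823960 ≈ 0.824.
X–Z: 10/32 sites differ → p = 0.3125, d = −0.75 ln(1 − 0.416667) = 0.404248 ≈ 0.404.
Y–Z: 12/32 sites differ → p = 0.375, d = −0.75 ln(1 − 0.5) = 0.519860 ≈ 0.520.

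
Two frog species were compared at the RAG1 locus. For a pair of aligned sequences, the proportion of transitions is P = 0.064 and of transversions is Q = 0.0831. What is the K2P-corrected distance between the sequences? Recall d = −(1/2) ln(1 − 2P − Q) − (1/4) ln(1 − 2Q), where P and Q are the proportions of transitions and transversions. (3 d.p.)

0.164

Under the Kimura two-parameter model, d = −½ ln(1 − 2P − Q) − ¼ ln(1 − 2Q).
1 − 2P − Q = 0.7889, giving −½ ln(0.7889) = 0.118558.
1 − 2Q = 0.8338, giving −¼ ln(0.8338) = 0.045440.
d = 0.118558 + 0.045440 = 0.163998.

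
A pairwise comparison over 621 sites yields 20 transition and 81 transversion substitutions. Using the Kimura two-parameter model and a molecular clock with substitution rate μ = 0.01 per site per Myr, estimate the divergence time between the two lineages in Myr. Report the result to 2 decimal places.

9.20

P = 20/621 ≈ 0.032206 and Q = 81/621 ≈ 0.130435.
Under the Kimura two-parameter model, d = −½ ln(1 − 2P − Q) − ¼ ln(1 − 2Q).
1 − 2P − Q = 0.805153, giving −½ ln(0.805153) = 0.108361.
1 − 2Q = 0.73913, giving −¼ ln(0.73913) = 0.075570.
d = 0.108361 + 0.075570 = 0.183931.
Under a molecular clock d = 2μt, so t = d/(2μ) = 0.183931 / (2 × 0.01) = 9.20 Myr.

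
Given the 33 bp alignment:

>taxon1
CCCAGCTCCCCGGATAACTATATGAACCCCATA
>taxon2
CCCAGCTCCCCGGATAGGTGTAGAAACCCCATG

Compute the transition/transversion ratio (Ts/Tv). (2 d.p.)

2.00

Transitions are A↔G and C↔T; transversions are all other mismatches.
Transitions: 4. Transversions: 2.
R = 4/2 = 2.00.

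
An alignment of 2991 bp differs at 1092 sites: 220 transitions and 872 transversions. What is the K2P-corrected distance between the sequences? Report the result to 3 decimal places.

0.507

P = 220/2991 ≈ 0.073554 and Q = 872/2991 ≈ 0.291541.
Under the Kimura two-parameter model, d = −½ ln(1 − 2P − Q) − ¼ ln(1 − 2Q).
1 − 2P − Q = 0.561351, giving −½ ln(0.561351) = 0.288704.
1 − 2Q = 0.416918, giving −¼ ln(0.416918) = 0.218716.
d = 0.288704 + 0.218716 = 0.507420.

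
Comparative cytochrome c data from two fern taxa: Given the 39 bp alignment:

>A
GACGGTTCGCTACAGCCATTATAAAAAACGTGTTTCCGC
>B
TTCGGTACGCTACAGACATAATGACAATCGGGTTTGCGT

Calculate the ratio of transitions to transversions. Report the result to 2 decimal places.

0.22

Transitions are A↔G and C↔T; transversions are all other mismatches.
Transitions: 2. Transversions: 9.
R = 2/9 = 0.222222… ≈ 0.22 (to 2 d.p.).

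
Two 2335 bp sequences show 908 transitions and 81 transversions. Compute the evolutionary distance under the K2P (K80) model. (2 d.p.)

P = 908/2335 ≈ 0.388865 and Q = 81/2335 ≈ 0.03469.
Under the Kimura two-parameter model, d = −½ ln(1 − 2P − Q) − ¼ ln(1 − 2Q).
1 − 2P − Q = 0.18758, giving −½ ln(0.18758) = 0.836775.
1 − 2Q = 0.93062, giving −¼ ln(0.93062) = 0.017976.
d = 0.836775 + 0.017976 = 0.854751.

0.85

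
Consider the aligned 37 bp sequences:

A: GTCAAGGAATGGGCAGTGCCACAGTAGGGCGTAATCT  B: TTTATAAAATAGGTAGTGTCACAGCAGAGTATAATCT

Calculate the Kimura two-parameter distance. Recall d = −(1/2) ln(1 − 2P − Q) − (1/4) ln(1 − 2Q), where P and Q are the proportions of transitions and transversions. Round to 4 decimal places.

Of 37 sites, 10 differences are transitions and 2 are transversions, so P = 10/37 ≈ 0.27027 and Q = 2/37 ≈ 0.054054.
Under the Kimura two-parameter model, d = −½ ln(1 − 2P − Q) − ¼ ln(1 − 2Q).
1 − 2P − Q = 0.405406, giving −½ ln(0.405406) = 0.451433.
1 − 2Q = 0.891892, giving −¼ ln(0.891892) = 0.028603.
d = 0.451433 + 0.028603 = 0.480036.

0.4800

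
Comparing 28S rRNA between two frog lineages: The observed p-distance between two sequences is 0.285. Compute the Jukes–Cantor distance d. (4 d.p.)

0.3585

d = −(3/4) ln(1 − 4p/3) = −0.75 ln(1 − 0.38) = −0.75 ln(0.62)
  = −0.75 × (-0.478036) = 0.358527 substitutions/site.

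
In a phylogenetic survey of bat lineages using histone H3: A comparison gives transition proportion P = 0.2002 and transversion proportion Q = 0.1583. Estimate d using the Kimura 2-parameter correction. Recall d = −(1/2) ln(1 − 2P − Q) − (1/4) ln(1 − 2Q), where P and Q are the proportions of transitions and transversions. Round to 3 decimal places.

Under the Kimura two-parameter model, d = −½ ln(1 − 2P − Q) − ¼ ln(1 − 2Q).
1 − 2P − Q = 0.4413, giving −½ ln(0.4413) = 0.409015.
1 − 2Q = 0.6834, giving −¼ ln(0.6834) = 0.095169.
d = 0.409015 + 0.095169 = 0.504184.

0.504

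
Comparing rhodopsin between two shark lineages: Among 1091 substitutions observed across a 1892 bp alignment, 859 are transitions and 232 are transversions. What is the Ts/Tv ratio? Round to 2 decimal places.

3.70

R = 859/232 = 3.702586… ≈ 3.70 (to 2 d.p.).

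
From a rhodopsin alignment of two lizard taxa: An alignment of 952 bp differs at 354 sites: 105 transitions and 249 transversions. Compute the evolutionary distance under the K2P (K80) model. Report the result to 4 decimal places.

P = 105/952 ≈ 0.110294 and Q = 249/952 ≈ 0.261555.
Under the Kimura two-parameter model, d = −½ ln(1 − 2P − Q) − ¼ ln(1 − 2Q).
1 − 2P − Q = 0.517857, giving −½ ln(0.517857) = 0.329028.
1 − 2Q = 0.47689, giving −¼ ln(0.47689) = 0.185117.
d = 0.329028 + 0.185117 = 0.514145.

0.5141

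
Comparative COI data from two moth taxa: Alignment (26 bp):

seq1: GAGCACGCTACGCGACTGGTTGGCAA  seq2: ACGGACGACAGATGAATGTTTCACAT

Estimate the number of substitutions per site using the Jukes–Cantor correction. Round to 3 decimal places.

The sequences differ at 13 of 26 sites, so p = 13/26 = 0.5.
d = −(3/4) ln(1 − 4p/3) = −0.75 ln(1 − 0.666667) = −0.75 ln(0.333333)
  = −0.75 × (-1.098613) = 0.823960 substitutions/site.

0.824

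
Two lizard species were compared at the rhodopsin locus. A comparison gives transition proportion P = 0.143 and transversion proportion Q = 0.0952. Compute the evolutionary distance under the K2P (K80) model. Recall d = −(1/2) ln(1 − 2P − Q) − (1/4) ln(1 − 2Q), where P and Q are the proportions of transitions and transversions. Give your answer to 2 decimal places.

0.29

Under the Kimura two-parameter model, d = −½ ln(1 − 2P − Q) − ¼ ln(1 − 2Q).
1 − 2P − Q = 0.6188, giving −½ ln(0.6188) = 0.239987.
1 − 2Q = 0.8096, giving −¼ ln(0.8096) = 0.052804.
d = 0.239987 + 0.052804 = 0.292791.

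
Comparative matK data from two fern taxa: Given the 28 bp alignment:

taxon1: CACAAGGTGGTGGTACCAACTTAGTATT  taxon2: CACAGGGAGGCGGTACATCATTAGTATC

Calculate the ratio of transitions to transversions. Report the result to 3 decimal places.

Transitions are A↔G and C↔T; transversions are all other mismatches.
Transitions: 3. Transversions: 5.
R = 3/5 = 0.600.

0.600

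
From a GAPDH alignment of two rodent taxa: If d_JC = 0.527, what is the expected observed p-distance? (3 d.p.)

p = (3/4)(1 − e^(−4d/3)) = 0.75 × (1 − e^(-0.702667)) = 0.75 × (1 − 0.495263) = 0.378553.

0.379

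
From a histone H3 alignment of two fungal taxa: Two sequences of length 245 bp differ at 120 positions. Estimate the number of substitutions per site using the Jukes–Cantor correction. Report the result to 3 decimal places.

0.794

p = 120/245 ≈ 0.489796.
d = −(3/4) ln(1 − 4p/3) = −0.75 ln(1 − 0.653061) = −0.75 ln(0.346939)
  = −0.75 × (-1.058606) = 0.793955 substitutions/site.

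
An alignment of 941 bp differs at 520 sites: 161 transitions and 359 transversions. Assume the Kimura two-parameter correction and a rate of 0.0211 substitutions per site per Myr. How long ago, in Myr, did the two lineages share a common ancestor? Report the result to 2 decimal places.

P = 161/941 ≈ 0.171095 and Q = 359/941 ≈ 0.381509.
Under the Kimura two-parameter model, d = −½ ln(1 − 2P − Q) − ¼ ln(1 − 2Q).
1 − 2P − Q = 0.276301, giving −½ ln(0.276301) = 0.643132.
1 − 2Q = 0.236982, giving −¼ ln(0.236982) = 0.359943.
d = 0.643132 + 0.359943 = 1.003075.
Under a molecular clock d = 2μt, so t = d/(2μ) = 1.003075 / (2 × 0.0211) = 23.77 Myr.

23.77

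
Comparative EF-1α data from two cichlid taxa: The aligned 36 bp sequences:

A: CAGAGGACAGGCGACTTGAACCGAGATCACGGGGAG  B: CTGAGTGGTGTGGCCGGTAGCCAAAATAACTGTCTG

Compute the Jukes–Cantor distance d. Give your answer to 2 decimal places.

The sequences differ at 19 of 36 sites, so p = 19/36 ≈ 0.527778.
d = −(3/4) ln(1 − 4p/3) = −0.75 ln(1 − 0.703704) = −0.75 ln(0.296296)
  = −0.75 × (-1.216396) = 0.912297 substitutions/site.

0.91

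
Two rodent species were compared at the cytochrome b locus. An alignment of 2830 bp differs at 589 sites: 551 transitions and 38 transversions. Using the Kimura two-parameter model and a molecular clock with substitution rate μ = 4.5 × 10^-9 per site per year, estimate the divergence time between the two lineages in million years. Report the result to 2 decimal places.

29.40

P = 551/2830 ≈ 0.1947 and Q = 38/2830 ≈ 0.013428.
Under the Kimura two-parameter model, d = −½ ln(1 − 2P − Q) − ¼ ln(1 − 2Q).
1 − 2P − Q = 0.597172, giving −½ ln(0.597172) = 0.257775.
1 − 2Q = 0.973144, giving −¼ ln(0.973144) = 0.006806.
d = 0.257775 + 0.006806 = 0.264581.
Under a molecular clock d = 2μt, so t = d/(2μ) = 0.264581 / (2 × 4.5 × 10^-9) = 29.40 million years.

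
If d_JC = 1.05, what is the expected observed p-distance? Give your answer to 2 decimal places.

p = (3/4)(1 − e^(−4d/3)) = 0.75 × (1 − e^(-1.4)) = 0.75 × (1 − 0.246597) = 0.565052.

0.57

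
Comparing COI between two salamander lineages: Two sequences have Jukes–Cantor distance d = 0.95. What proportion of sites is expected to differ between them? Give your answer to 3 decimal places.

0.539

p = (3/4)(1 − e^(−4d/3)) = 0.75 × (1 − e^(-1.266667)) = 0.75 × (1 − 0.281769) = 0.538673.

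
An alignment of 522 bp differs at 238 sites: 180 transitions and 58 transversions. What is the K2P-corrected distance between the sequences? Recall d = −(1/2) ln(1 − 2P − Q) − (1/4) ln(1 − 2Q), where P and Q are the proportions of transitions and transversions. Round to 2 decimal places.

0.87

P = 180/522 ≈ 0.344828 and Q = 58/522 ≈ 0.111111.
Under the Kimura two-parameter model, d = −½ ln(1 − 2P − Q) − ¼ ln(1 − 2Q).
1 − 2P − Q = 0.199233, giving −½ ln(0.199233) = 0.806640.
1 − 2Q = 0.777778, giving −¼ ln(0.777778) = 0.062829.
d = 0.806640 + 0.062829 = 0.869469.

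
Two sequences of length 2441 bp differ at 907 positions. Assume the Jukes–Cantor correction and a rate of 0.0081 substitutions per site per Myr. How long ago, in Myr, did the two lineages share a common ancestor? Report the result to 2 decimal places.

31.67

p = 907/2441 ≈ 0.371569.
d = −(3/4) ln(1 − 4p/3) = −0.75 ln(1 − 0.495425) = −0.75 ln(0.504575)
  = −0.75 × (-0.684039) = 0.513029 substitutions/site.
Under a molecular clock d = 2μt, so t = d/(2μ) = 0.513029 / (2 × 0.0081) = 31.67 Myr.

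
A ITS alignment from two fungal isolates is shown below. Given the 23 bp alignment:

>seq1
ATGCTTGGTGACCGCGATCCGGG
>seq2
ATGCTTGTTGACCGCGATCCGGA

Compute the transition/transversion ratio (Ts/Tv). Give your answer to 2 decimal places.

1.00

Transitions are A↔G and C↔T; transversions are all other mismatches.
Transitions: 1. Transversions: 1.
R = 1/1 = 1.00.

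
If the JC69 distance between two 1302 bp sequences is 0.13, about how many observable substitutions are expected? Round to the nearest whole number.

Invert JC69: p = (3/4)(1 − e^(−4d/3)) = 0.75 × (1 − e^(-0.173333)) = 0.75 × (1 − 0.840858) = 0.119357.
Expected differing sites = pL ≈ 0.119357 × 1302 = 155.402814 ≈ 155.

155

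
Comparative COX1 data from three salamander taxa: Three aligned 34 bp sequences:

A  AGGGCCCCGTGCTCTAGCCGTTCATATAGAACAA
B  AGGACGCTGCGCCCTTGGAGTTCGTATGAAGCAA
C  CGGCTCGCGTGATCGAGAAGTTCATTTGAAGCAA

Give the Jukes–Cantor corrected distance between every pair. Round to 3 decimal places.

A–B: 12/34 sites differ → p ≈ 0.352941, d = −0.75 ln(1 − 0.470588) = 0.476991 ≈ 0.477.
A–C: 12/34 sites differ → p ≈ 0.352941, d = −0.75 ln(1 − 0.470588) = 0.476991 ≈ 0.477.
B–C: 14/34 sites differ → p ≈ 0.411765, d = −0.75 ln(1 − 0.54902) = 0.597249 ≈ 0.597.

d(A,B) = 0.477, d(A,C) = 0.477, d(B,C) = 0.597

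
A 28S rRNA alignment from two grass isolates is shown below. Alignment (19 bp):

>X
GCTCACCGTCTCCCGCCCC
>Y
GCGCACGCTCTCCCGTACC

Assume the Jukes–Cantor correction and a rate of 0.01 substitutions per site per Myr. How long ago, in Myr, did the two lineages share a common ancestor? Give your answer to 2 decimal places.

16.21

The sequences differ at 5 of 19 sites (3, 7, 8, 16, 17), so p = 5/19 ≈ 0.263158.
d = −(3/4) ln(1 − 4p/3) = −0.75 ln(1 − 0.350877) = −0.75 ln(0.649123)
  = −0.75 × (-0.432133) = 0.324100 substitutions/site.
Under a molecular clock d = 2μt, so t = d/(2μ) = 0.324100 / (2 × 0.01) = 16.21 Myr.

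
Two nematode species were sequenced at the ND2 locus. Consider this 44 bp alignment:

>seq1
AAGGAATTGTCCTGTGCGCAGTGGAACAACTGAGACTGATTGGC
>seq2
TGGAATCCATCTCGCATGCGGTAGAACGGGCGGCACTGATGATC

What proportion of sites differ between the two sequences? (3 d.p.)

0.523

The sequences differ at 23 of 44 positions.
p = 23/44 = 0.522727… ≈ 0.523 (to 3 d.p.).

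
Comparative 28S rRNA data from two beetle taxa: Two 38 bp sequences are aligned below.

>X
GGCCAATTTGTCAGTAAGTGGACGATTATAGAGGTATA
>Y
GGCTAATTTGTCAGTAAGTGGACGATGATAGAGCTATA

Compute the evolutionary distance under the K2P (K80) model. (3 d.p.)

0.083

Of 38 sites, 1 differences are transitions and 2 are transversions, so P = 1/38 ≈ 0.026316 and Q = 2/38 ≈ 0.052632.
Under the Kimura two-parameter model, d = −½ ln(1 − 2P − Q) − ¼ ln(1 − 2Q).
1 − 2P − Q = 0.894736, giving −½ ln(0.894736) = 0.055613.
1 − 2Q = 0.894736, giving −¼ ln(0.894736) = 0.027807.
d = 0.055613 + 0.027807 = 0.083420.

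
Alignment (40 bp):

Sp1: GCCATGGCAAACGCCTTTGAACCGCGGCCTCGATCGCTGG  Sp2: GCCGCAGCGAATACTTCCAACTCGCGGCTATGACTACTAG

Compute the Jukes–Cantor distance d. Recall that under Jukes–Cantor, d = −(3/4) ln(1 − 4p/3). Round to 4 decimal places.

The sequences differ at 19 of 40 sites, so p = 19/40 = 0.475.
d = −(3/4) ln(1 − 4p/3) = −0.75 ln(1 − 0.633333) = −0.75 ln(0.366667)
  = −0.75 × (-1.003301) = 0.752476 substitutions/site.

0.7525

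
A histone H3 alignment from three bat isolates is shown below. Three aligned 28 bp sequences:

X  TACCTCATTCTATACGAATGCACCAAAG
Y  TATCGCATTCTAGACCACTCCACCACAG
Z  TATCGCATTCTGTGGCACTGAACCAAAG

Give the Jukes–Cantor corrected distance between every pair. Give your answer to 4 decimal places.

X–Y: 7/28 sites differ → p = 0.25, d = −0.75 ln(1 − 0.333333) = 0.304098 ≈ 0.3041.
X–Z: 8/28 sites differ → p ≈ 0.285714, d = −0.75 ln(1 − 0.380952) = 0.359679 ≈ 0.3597.
Y–Z: 7/28 sites differ → p = 0.25, d = −0.75 ln(1 − 0.333333) = 0.304098 ≈ 0.3041.

d(X,Y) = 0.3041, d(X,Z) = 0.3597, d(Y,Z) = 0.3041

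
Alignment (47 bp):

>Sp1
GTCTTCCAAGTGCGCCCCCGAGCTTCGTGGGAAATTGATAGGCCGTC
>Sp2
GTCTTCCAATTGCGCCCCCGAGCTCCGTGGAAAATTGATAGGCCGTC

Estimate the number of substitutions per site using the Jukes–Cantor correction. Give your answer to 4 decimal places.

0.0667

The sequences differ at 3 of 47 sites (10, 25, 31), so p = 3/47 ≈ 0.06383.
d = −(3/4) ln(1 − 4p/3) = −0.75 ln(1 − 0.085107) = −0.75 ln(0.914893)
  = −0.75 × (-0.088948) = 0.066711 substitutions/site.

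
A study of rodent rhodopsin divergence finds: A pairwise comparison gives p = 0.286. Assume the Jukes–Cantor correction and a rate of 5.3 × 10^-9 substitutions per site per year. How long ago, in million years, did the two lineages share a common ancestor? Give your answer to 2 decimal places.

d = −(3/4) ln(1 − 4p/3) = −0.75 ln(1 − 0.381333) = −0.75 ln(0.618667)
  = −0.75 × (-0.480188) = 0.360141 substitutions/site.
Under a molecular clock d = 2μt, so t = d/(2μ) = 0.360141 / (2 × 5.3 × 10^-9) = 33.98 million years.

33.98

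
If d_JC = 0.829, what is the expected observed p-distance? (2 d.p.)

p = (3/4)(1 − e^(−4d/3)) = 0.75 × (1 − e^(-1.105333)) = 0.75 × (1 − 0.331101) = 0.501674.

0.50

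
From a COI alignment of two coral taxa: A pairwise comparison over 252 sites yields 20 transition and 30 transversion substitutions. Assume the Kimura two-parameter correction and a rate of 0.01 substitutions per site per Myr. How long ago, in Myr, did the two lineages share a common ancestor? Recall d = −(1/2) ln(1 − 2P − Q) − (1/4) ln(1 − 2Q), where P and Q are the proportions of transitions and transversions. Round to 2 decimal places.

P = 20/252 ≈ 0.079365 and Q = 30/252 ≈ 0.119048.
Under the Kimura two-parameter model, d = −½ ln(1 − 2P − Q) − ¼ ln(1 − 2Q).
1 − 2P − Q = 0.722222, giving −½ ln(0.722222) = 0.162711.
1 − 2Q = 0.761904, giving −¼ ln(0.761904) = 0.067984.
d = 0.162711 + 0.067984 = 0.230695.
Under a molecular clock d = 2μt, so t = d/(2μ) = 0.230695 / (2 × 0.01) = 11.53 Myr.

11.53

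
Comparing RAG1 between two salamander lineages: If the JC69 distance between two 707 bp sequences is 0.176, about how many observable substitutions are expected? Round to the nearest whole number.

Invert JC69: p = (3/4)(1 − e^(−4d/3)) = 0.75 × (1 − e^(-0.234667)) = 0.75 × (1 − 0.790834) = 0.156875.
Expected differing sites = pL ≈ 0.156875 × 707 = 110.910625 ≈ 111.

111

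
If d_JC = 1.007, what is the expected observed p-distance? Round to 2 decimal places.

0.55

p = (3/4)(1 − e^(−4d/3)) = 0.75 × (1 − e^(-1.342667)) = 0.75 × (1 − 0.261148) = 0.554139.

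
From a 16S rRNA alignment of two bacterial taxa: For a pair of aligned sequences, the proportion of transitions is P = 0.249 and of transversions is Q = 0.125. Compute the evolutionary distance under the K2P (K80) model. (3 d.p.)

Under the Kimura two-parameter model, d = −½ ln(1 − 2P − Q) − ¼ ln(1 − 2Q).
1 − 2P − Q = 0.377, giving −½ ln(0.377) = 0.487755.
1 − 2Q = 0.75, giving −¼ ln(0.75) = 0.071921.
d = 0.487755 + 0.071921 = 0.559676.

0.560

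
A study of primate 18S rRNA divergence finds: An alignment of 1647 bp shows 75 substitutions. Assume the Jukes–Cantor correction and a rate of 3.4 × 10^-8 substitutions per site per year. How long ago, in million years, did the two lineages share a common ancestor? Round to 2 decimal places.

0.69

p = 75/1647 ≈ 0.045537.
d = −(3/4) ln(1 − 4p/3) = −0.75 ln(1 − 0.060716) = −0.75 ln(0.939284)
  = −0.75 × (-0.062637) = 0.046978 substitutions/site.
Under a molecular clock d = 2μt, so t = d/(2μ) = 0.046978 / (2 × 3.4 × 10^-8) = 0.69 million years.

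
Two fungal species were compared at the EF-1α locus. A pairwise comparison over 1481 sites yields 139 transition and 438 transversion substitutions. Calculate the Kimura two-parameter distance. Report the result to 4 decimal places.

0.5541

P = 139/1481 ≈ 0.093856 and Q = 438/1481 ≈ 0.295746.
Under the Kimura two-parameter model, d = −½ ln(1 − 2P − Q) − ¼ ln(1 − 2Q).
1 − 2P − Q = 0.516542, giving −½ ln(0.516542) = 0.330299.
1 − 2Q = 0.408508, giving −¼ ln(0.408508) = 0.223811.
d = 0.330299 + 0.223811 = 0.554110.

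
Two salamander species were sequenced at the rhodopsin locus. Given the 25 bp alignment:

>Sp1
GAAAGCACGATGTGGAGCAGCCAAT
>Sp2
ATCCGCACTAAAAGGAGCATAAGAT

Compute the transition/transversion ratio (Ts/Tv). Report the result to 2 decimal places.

0.33

Transitions are A↔G and C↔T; transversions are all other mismatches.
Transitions: 3. Transversions: 9.
R = 3/9 = 0.333333… ≈ 0.33 (to 2 d.p.).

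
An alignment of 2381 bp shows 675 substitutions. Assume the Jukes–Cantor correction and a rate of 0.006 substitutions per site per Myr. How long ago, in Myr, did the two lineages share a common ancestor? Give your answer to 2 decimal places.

29.68

p = 675/2381 ≈ 0.283494.
d = −(3/4) ln(1 − 4p/3) = −0.75 ln(1 − 0.377992) = −0.75 ln(0.622008)
  = −0.75 × (-0.474802) = 0.356102 substitutions/site.
Under a molecular clock d = 2μt, so t = d/(2μ) = 0.356102 / (2 × 0.006) = 29.68 Myr.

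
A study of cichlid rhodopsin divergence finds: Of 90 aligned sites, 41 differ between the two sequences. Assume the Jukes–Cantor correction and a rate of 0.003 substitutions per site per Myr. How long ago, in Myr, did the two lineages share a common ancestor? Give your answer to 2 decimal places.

116.87

p = 41/90 ≈ 0.455556.
d = −(3/4) ln(1 − 4p/3) = −0.75 ln(1 − 0.607408) = −0.75 ln(0.392592)
  = −0.75 × (-0.934984) = 0.701238 substitutions/site.
Under a molecular clock d = 2μt, so t = d/(2μ) = 0.701238 / (2 × 0.003) = 116.87 Myr.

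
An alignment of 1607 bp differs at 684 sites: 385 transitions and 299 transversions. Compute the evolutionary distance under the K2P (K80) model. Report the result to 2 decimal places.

P = 385/1607 ≈ 0.239577 and Q = 299/1607 ≈ 0.186061.
Under the Kimura two-parameter model, d = −½ ln(1 − 2P − Q) − ¼ ln(1 − 2Q).
1 − 2P − Q = 0.334785, giving −½ ln(0.334785) = 0.547133.
1 − 2Q = 0.627878, giving −¼ ln(0.627878) = 0.116352.
d = 0.547133 + 0.116352 = 0.663485.

0.66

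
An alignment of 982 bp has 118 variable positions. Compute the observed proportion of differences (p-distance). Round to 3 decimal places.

0.120

p = 118/982 = 0.120162… ≈ 0.120 (to 3 d.p.).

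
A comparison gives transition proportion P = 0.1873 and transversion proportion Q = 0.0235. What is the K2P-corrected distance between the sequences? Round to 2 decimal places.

0.27

Under the Kimura two-parameter model, d = −½ ln(1 − 2P − Q) − ¼ ln(1 − 2Q).
1 − 2P − Q = 0.6019, giving −½ ln(0.6019) = 0.253832.
1 − 2Q = 0.953, giving −¼ ln(0.953) = 0.012035.
d = 0.253832 + 0.012035 = 0.265867.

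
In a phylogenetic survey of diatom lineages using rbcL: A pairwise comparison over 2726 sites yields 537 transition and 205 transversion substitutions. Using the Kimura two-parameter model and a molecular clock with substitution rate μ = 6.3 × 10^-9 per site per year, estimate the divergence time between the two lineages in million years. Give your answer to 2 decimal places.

28.37

P = 537/2726 ≈ 0.196992 and Q = 205/2726 ≈ 0.075202.
Under the Kimura two-parameter model, d = −½ ln(1 − 2P − Q) − ¼ ln(1 − 2Q).
1 − 2P − Q = 0.530814, giving −½ ln(0.530814) = 0.316672.
1 − 2Q = 0.849596, giving −¼ ln(0.849596) = 0.040749.
d = 0.316672 + 0.040749 = 0.357421.
Under a molecular clock d = 2μt, so t = d/(2μ) = 0.357421 / (2 × 6.3 × 10^-9) = 28.37 million years.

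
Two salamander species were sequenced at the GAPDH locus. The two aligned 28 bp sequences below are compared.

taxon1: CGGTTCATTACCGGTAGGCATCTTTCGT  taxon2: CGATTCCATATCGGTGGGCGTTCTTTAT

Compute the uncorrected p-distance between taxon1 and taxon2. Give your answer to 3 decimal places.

The sequences differ at 10 of 28 positions (sites 3, 7, 8, 11, 16, 20, 22, 23, 26, 27).
p = 10/28 = 0.357142… ≈ 0.357 (to 3 d.p.).

0.357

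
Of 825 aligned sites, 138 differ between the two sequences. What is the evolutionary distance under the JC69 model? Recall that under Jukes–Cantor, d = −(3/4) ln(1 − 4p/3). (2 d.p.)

p = 138/825 ≈ 0.167273.
d = −(3/4) ln(1 − 4p/3) = −0.75 ln(1 − 0.223031) = −0.75 ln(0.776969)
  = −0.75 × (-0.252355) = 0.189266 substitutions/site.

0.19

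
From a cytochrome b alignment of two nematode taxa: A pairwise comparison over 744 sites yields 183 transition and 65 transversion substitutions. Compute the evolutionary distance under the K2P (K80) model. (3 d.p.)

P = 183/744 ≈ 0.245968 and Q = 65/744 ≈ 0.087366.
Under the Kimura two-parameter model, d = −½ ln(1 − 2P − Q) − ¼ ln(1 − 2Q).
1 − 2P − Q = 0.420698, giving −½ ln(0.420698) = 0.432920.
1 − 2Q = 0.825268, giving −¼ ln(0.825268) = 0.048012.
d = 0.432920 + 0.048012 = 0.480932.

0.481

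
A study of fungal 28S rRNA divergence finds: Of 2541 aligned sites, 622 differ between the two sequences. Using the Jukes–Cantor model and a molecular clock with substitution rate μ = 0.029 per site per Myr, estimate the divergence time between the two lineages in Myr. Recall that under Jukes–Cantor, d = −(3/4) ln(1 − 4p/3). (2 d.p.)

5.11

p = 622/2541 ≈ 0.244786.
d = −(3/4) ln(1 − 4p/3) = −0.75 ln(1 − 0.326381) = −0.75 ln(0.673619)
  = −0.75 × (-0.395091) = 0.296318 substitutions/site.
Under a molecular clock d = 2μt, so t = d/(2μ) = 0.296318 / (2 × 0.029) = 5.11 Myr.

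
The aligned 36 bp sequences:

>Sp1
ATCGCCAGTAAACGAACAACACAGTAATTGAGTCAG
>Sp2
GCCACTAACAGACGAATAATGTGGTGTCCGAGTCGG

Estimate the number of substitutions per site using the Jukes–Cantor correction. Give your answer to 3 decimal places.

0.745

The sequences differ at 17 of 36 sites, so p = 17/36 ≈ 0.472222.
d = −(3/4) ln(1 − 4p/3) = −0.75 ln(1 − 0.629629) = −0.75 ln(0.370371)
  = −0.75 × (-0.993250) = 0.744938 substitutions/site.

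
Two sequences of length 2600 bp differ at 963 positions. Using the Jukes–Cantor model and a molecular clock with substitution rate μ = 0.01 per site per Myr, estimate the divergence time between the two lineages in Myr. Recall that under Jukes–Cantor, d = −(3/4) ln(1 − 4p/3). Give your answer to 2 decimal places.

p = 963/2600 ≈ 0.370385.
d = −(3/4) ln(1 − 4p/3) = −0.75 ln(1 − 0.493847) = −0.75 ln(0.506153)
  = −0.75 × (-0.680916) = 0.510687 substitutions/site.
Under a molecular clock d = 2μt, so t = d/(2μ) = 0.510687 / (2 × 0.01) = 25.53 Myr.

25.53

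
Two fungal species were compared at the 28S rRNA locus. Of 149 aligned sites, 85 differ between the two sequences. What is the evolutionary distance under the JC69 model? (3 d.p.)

1.072

p = 85/149 ≈ 0.57047.
d = −(3/4) ln(1 − 4p/3) = −0.75 ln(1 − 0.760627) = −0.75 ln(0.239373)
  = −0.75 × (-1.429732) = 1.072299 substitutions/site.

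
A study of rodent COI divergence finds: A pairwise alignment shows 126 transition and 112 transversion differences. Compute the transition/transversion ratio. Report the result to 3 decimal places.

R = 126/112 = 1.125.

1.125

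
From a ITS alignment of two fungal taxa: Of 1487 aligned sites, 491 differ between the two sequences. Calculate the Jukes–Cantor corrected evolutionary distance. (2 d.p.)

0.44

p = 491/1487 ≈ 0.330195.
d = −(3/4) ln(1 − 4p/3) = −0.75 ln(1 − 0.44026) = −0.75 ln(0.55974)
  = −0.75 × (-0.580283) = 0.435212 substitutions/site.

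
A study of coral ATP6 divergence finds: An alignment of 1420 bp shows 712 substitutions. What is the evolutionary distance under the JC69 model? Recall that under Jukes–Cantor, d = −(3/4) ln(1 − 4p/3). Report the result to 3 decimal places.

0.828

p = 712/1420 ≈ 0.501408.
d = −(3/4) ln(1 − 4p/3) = −0.75 ln(1 − 0.668544) = −0.75 ln(0.331456)
  = −0.75 × (-1.104260) = 0.828195 substitutions/site.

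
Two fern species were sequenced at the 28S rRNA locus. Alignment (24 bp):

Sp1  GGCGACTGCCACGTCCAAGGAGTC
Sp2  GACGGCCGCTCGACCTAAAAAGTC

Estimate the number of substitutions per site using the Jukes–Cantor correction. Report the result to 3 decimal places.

0.708

The sequences differ at 11 of 24 sites, so p = 11/24 ≈ 0.458333.
d = −(3/4) ln(1 − 4p/3) = −0.75 ln(1 − 0.611111) = −0.75 ln(0.388889)
  = −0.75 × (-0.944461) = 0.708346 substitutions/site.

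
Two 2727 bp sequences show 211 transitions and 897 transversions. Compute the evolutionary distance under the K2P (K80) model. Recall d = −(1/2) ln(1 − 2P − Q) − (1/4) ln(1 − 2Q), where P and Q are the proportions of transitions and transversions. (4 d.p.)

P = 211/2727 ≈ 0.077374 and Q = 897/2727 ≈ 0.328933.
Under the Kimura two-parameter model, d = −½ ln(1 − 2P − Q) − ¼ ln(1 − 2Q).
1 − 2P − Q = 0.516319, giving −½ ln(0.516319) = 0.330515.
1 − 2Q = 0.342134, giving −¼ ln(0.342134) = 0.268138.
d = 0.330515 + 0.268138 = 0.598653.

0.5987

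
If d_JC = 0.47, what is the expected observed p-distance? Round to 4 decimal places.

0.3492

p = (3/4)(1 − e^(−4d/3)) = 0.75 × (1 − e^(-0.626667)) = 0.75 × (1 − 0.534370) = 0.349223.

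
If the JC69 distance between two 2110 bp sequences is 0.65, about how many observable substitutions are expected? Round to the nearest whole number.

917

Invert JC69: p = (3/4)(1 − e^(−4d/3)) = 0.75 × (1 − e^(-0.866667)) = 0.75 × (1 − 0.420350) = 0.434738.
Expected differing sites = pL ≈ 0.434738 × 2110 = 917.29718 ≈ 917.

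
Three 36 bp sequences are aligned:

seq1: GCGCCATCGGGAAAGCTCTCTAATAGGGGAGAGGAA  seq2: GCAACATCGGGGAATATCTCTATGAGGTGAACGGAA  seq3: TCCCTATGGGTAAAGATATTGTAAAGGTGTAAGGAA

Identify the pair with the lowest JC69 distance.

seq1–seq2: 10/36 differ, p = 0.278, d = 0.347.
seq1–seq3: 14/36 differ, p = 0.389, d = 0.548.
seq2–seq3: 16/36 differ, p = 0.444, d = 0.673.
The smallest distance is between seq1 and seq2.

seq1 and seq2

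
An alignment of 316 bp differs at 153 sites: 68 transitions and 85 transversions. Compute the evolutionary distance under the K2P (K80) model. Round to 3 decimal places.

P = 68/316 ≈ 0.21519 and Q = 85/316 ≈ 0.268987.
Under the Kimura two-parameter model, d = −½ ln(1 − 2P − Q) − ¼ ln(1 − 2Q).
1 − 2P − Q = 0.300633, giving −½ ln(0.300633) = 0.600933.
1 − 2Q = 0.462026, giving −¼ ln(0.462026) = 0.193034.
d = 0.600933 + 0.193034 = 0.793967.

0.794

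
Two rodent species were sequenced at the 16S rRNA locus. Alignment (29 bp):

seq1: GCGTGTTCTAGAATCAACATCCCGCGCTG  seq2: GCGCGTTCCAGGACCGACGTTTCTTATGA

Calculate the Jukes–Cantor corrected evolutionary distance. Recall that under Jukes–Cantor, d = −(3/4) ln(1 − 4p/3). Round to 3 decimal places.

The sequences differ at 14 of 29 sites, so p = 14/29 ≈ 0.482759.
d = −(3/4) ln(1 − 4p/3) = −0.75 ln(1 − 0.643679) = −0.75 ln(0.356321)
  = −0.75 × (-1.031923) = 0.773942 substitutions/site.

0.774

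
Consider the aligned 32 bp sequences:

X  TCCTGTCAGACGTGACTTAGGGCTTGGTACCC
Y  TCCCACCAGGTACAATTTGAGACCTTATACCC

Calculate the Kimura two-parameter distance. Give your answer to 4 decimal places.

1.1997

Of 32 sites, 14 differences are transitions and 1 are transversions, so P = 14/32 = 0.4375 and Q = 1/32 = 0.03125.
Under the Kimura two-parameter model, d = −½ ln(1 − 2P − Q) − ¼ ln(1 − 2Q).
1 − 2P − Q = 0.09375, giving −½ ln(0.09375) = 1.183562.
1 − 2Q = 0.9375, giving −¼ ln(0.9375) = 0.016135.
d = 1.183562 + 0.016135 = 1.199697.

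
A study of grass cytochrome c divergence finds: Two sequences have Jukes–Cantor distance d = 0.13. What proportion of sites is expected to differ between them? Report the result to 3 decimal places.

p = (3/4)(1 − e^(−4d/3)) = 0.75 × (1 − e^(-0.173333)) = 0.75 × (1 − 0.840858) = 0.119357.

0.119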